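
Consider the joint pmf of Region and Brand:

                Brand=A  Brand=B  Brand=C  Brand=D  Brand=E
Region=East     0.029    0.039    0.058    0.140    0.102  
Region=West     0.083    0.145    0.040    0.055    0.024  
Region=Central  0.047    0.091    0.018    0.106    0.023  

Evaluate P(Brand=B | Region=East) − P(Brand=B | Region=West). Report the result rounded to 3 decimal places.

P(Region=East) = 0.029 + 0.039 + 0.058 + 0.140 + 0.102 = 0.368; P(Brand=B | Region=East) = 0.039/0.368 = 0.1060.
P(Region=West) = 0.083 + 0.145 + 0.040 + 0.055 + 0.024 = 0.347; P(Brand=B | Region=West) = 0.145/0.347 = 0.4179.
Difference = -0.312.

-0.312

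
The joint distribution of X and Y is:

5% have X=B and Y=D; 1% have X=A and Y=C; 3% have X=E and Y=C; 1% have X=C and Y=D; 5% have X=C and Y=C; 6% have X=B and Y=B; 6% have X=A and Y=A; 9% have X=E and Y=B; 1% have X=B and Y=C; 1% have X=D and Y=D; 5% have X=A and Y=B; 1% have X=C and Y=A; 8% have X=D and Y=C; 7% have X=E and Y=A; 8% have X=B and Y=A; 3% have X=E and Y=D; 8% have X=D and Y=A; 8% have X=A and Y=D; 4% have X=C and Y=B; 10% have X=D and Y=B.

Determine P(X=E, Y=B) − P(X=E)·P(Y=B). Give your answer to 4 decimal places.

0.0152

P(X=E) = 0.07 + 0.09 + 0.03 + 0.03 = 0.22.
P(Y=B) = 0.05 + 0.06 + 0.04 + 0.10 + 0.09 = 0.34.
P(X=E, Y=B) − P(X=E)P(Y=B) = 0.09 − 0.22×0.34 = 0.0152.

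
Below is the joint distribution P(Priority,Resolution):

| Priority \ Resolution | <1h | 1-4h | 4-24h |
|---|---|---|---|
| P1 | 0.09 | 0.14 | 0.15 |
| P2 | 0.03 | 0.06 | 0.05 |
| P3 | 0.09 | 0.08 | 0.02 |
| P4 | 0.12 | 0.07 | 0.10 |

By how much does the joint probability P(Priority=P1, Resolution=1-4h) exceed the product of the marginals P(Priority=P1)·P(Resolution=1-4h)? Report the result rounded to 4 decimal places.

P(Priority=P1) = 0.09 + 0.14 + 0.15 = 0.38.
P(Resolution=1-4h) = 0.14 + 0.06 + 0.08 + 0.07 = 0.35.
P(Priority=P1, Resolution=1-4h) − P(Priority=P1)P(Resolution=1-4h) = 0.14 − 0.38×0.35 = 0.0070.

0.0070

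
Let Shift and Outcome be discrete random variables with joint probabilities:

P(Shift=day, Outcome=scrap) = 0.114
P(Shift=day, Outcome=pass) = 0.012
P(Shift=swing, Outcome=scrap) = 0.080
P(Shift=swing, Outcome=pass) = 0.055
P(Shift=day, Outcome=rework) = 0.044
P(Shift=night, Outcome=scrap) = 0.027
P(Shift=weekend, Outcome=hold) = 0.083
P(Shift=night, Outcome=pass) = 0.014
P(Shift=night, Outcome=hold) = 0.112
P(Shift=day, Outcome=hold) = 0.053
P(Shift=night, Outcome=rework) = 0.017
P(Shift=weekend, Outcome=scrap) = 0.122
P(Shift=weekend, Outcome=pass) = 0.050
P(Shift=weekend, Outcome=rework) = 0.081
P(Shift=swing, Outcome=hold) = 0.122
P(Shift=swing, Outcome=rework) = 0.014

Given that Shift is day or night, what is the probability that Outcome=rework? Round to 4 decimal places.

0.1552

P(Shift=day) = 0.012 + 0.044 + 0.114 + 0.053 = 0.223.
P(Shift=night) = 0.014 + 0.017 + 0.027 + 0.112 = 0.170.
P(Shift ∈ {day, night}) = 0.223 + 0.170 = 0.393; P(Outcome=rework, Shift ∈ {day, night}) = 0.044 + 0.017 = 0.061.
P(Outcome=rework | Shift ∈ {day, night}) = 0.061/0.393 = 0.1552.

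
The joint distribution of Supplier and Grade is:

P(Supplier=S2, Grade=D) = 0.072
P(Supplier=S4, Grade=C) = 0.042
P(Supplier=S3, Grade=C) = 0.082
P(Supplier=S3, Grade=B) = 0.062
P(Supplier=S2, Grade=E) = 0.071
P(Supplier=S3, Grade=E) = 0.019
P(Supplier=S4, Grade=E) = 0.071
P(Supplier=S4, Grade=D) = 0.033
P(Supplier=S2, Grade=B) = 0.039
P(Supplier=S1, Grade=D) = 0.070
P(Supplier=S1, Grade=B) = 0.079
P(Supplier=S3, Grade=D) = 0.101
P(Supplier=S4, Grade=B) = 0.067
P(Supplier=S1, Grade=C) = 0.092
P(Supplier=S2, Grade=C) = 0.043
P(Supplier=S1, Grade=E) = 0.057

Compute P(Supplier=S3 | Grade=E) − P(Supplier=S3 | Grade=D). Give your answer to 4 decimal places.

P(Grade=E) = 0.057 + 0.071 + 0.019 + 0.071 = 0.218; P(Supplier=S3 | Grade=E) = 0.019/0.218 = 0.08716.
P(Grade=D) = 0.070 + 0.072 + 0.101 + 0.033 = 0.276; P(Supplier=S3 | Grade=D) = 0.101/0.276 = 0.36594.
Difference = -0.2788.

-0.2788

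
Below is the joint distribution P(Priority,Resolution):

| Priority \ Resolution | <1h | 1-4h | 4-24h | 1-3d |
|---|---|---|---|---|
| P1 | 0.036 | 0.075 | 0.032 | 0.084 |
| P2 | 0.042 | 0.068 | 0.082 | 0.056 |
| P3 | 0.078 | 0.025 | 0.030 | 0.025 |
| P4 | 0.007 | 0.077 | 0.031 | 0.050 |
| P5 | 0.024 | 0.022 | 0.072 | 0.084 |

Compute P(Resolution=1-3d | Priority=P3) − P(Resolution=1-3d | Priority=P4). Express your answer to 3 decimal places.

P(Priority=P3) = 0.078 + 0.025 + 0.030 + 0.025 = 0.158; P(Resolution=1-3d | Priority=P3) = 0.025/0.158 = 0.1582.
P(Priority=P4) = 0.007 + 0.077 + 0.031 + 0.050 = 0.165; P(Resolution=1-3d | Priority=P4) = 0.050/0.165 = 0.3030.
Difference = -0.145.

-0.145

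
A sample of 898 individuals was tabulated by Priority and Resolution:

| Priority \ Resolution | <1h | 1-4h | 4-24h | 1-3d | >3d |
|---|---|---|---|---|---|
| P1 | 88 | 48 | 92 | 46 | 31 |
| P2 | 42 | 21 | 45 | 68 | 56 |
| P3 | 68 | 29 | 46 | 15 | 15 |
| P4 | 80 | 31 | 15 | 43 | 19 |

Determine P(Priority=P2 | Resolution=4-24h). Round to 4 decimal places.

Total with Resolution=4-24h: 92 + 45 + 46 + 15 = 198.
P(Priority=P2 | Resolution=4-24h) = 45/198 = 0.2273.

0.2273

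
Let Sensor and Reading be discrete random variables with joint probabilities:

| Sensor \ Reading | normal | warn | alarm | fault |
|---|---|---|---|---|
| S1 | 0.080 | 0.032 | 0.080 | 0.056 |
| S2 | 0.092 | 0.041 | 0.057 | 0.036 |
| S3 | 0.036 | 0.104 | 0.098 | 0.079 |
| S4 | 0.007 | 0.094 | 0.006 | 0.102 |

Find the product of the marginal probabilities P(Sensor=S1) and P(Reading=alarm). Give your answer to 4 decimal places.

P(Sensor=S1) = 0.080 + 0.032 + 0.080 + 0.056 = 0.248.
P(Reading=alarm) = 0.080 + 0.057 + 0.098 + 0.006 = 0.241.
Product: 0.248 × 0.241 = 0.0598.

0.0598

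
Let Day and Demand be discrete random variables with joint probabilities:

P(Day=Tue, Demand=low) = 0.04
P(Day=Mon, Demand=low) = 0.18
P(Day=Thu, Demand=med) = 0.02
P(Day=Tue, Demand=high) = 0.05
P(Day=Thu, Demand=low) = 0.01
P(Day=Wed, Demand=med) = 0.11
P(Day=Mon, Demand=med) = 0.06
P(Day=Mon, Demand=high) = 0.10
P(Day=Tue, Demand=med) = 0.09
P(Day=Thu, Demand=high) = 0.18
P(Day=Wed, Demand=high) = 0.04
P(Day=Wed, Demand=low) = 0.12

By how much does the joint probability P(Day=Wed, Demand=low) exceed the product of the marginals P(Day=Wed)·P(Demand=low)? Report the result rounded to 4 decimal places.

0.0255

P(Day=Wed) = 0.12 + 0.11 + 0.04 = 0.27.
P(Demand=low) = 0.18 + 0.04 + 0.12 + 0.01 = 0.35.
P(Day=Wed, Demand=low) − P(Day=Wed)P(Demand=low) = 0.12 − 0.27×0.35 = 0.0255.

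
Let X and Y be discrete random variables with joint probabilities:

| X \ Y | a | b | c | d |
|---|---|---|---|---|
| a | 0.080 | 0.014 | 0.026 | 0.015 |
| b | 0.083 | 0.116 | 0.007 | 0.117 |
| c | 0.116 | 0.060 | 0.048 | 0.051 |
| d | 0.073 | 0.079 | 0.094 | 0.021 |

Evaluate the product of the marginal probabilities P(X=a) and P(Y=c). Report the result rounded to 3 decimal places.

P(X=a) = 0.080 + 0.014 + 0.026 + 0.015 = 0.135.
P(Y=c) = 0.026 + 0.007 + 0.048 + 0.094 = 0.175.
Product: 0.135 × 0.175 = 0.024.

0.024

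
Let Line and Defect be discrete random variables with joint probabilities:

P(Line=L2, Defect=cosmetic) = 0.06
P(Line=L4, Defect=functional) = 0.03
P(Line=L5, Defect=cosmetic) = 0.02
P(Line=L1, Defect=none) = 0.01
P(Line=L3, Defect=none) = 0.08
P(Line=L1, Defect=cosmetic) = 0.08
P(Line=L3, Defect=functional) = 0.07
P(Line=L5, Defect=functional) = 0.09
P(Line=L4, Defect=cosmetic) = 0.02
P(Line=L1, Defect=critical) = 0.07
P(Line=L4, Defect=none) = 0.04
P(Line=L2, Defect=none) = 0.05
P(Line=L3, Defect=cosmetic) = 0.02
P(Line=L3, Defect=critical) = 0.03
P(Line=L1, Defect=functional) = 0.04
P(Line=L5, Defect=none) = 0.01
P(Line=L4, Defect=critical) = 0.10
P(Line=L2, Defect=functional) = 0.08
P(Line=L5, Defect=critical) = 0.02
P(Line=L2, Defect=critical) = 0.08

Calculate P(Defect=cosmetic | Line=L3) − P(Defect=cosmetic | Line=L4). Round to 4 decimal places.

P(Line=L3) = 0.08 + 0.02 + 0.07 + 0.03 = 0.20; P(Defect=cosmetic | Line=L3) = 0.02/0.20 = 0.10000.
P(Line=L4) = 0.04 + 0.02 + 0.03 + 0.10 = 0.19; P(Defect=cosmetic | Line=L4) = 0.02/0.19 = 0.10526.
Difference = -0.0053.

-0.0053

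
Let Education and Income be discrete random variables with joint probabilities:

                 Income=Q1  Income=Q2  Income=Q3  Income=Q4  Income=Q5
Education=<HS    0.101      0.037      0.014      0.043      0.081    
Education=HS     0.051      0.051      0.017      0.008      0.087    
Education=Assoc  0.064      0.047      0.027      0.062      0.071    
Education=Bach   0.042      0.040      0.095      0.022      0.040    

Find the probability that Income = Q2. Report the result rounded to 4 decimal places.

0.1750

P(Income=Q2) = 0.037 + 0.051 + 0.047 + 0.040 = 0.175.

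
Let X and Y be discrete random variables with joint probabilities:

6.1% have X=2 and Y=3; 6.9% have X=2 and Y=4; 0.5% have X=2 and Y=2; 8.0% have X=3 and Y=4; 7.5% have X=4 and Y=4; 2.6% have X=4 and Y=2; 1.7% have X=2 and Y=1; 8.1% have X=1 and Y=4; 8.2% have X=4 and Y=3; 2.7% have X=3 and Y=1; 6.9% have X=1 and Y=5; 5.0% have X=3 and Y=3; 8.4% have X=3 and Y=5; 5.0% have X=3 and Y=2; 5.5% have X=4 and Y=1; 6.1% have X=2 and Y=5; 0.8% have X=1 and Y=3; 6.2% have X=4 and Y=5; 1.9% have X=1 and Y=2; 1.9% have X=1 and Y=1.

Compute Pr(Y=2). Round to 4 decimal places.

0.1000

P(Y=2) = 0.019 + 0.005 + 0.050 + 0.026 = 0.100.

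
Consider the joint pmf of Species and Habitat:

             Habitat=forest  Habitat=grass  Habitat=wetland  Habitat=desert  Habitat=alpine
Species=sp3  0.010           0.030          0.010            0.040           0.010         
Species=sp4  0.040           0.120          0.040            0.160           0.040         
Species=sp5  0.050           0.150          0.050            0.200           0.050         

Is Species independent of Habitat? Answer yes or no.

yes

Every cell satisfies P(Species,Habitat) = P(Species)·P(Habitat). For instance P(Species=sp5) = 0.500, P(Habitat=wetland) = 0.100, and 0.500×0.100 = 0.050 matches the joint entry. So Species and Habitat are independent.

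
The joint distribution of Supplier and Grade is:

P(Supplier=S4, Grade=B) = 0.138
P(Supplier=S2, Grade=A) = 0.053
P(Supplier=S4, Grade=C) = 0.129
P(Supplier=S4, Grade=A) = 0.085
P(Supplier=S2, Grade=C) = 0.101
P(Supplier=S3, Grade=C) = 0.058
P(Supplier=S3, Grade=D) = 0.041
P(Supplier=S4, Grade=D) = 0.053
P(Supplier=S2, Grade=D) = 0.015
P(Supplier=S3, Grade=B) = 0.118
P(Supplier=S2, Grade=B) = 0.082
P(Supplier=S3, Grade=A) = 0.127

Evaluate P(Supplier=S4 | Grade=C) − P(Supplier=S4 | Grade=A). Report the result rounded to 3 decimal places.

P(Grade=C) = 0.101 + 0.058 + 0.129 = 0.288; P(Supplier=S4 | Grade=C) = 0.129/0.288 = 0.4479.
P(Grade=A) = 0.053 + 0.127 + 0.085 = 0.265; P(Supplier=S4 | Grade=A) = 0.085/0.265 = 0.3208.
Difference = 0.127.

0.127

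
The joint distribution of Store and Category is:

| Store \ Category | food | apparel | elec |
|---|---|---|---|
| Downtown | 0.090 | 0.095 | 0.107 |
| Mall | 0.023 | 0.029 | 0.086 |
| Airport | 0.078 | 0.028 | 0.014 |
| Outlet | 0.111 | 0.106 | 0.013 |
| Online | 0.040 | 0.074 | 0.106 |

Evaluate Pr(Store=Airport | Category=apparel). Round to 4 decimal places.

0.0843

P(Category=apparel) = 0.095 + 0.029 + 0.028 + 0.106 + 0.074 = 0.332.
P(Store=Airport | Category=apparel) = 0.028/0.332 = 0.0843.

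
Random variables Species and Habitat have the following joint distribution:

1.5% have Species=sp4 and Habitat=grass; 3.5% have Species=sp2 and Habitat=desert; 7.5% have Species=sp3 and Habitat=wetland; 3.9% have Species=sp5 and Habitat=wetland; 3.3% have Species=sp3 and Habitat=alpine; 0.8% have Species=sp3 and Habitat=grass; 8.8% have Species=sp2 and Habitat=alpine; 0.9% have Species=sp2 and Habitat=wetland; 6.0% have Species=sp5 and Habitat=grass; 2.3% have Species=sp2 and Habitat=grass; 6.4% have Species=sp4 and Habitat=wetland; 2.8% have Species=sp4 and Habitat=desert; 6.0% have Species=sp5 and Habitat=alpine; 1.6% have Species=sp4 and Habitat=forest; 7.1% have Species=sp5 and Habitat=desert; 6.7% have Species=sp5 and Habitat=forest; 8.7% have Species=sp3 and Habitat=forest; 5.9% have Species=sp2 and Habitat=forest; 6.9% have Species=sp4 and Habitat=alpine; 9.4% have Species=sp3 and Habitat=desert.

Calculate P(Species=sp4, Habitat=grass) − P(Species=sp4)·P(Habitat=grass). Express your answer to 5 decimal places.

-0.00535

P(Species=sp4) = 0.016 + 0.015 + 0.064 + 0.028 + 0.069 = 0.192.
P(Habitat=grass) = 0.023 + 0.008 + 0.015 + 0.060 = 0.106.
P(Species=sp4, Habitat=grass) − P(Species=sp4)P(Habitat=grass) = 0.015 − 0.192×0.106 = -0.00535.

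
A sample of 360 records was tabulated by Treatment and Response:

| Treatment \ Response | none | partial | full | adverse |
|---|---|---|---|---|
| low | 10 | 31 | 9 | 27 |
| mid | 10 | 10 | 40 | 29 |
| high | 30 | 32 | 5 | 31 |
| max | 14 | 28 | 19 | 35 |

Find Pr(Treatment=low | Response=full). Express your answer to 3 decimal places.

0.123

Total with Response=full: 9 + 40 + 5 + 19 = 73.
P(Treatment=low | Response=full) = 9/73 = 0.123.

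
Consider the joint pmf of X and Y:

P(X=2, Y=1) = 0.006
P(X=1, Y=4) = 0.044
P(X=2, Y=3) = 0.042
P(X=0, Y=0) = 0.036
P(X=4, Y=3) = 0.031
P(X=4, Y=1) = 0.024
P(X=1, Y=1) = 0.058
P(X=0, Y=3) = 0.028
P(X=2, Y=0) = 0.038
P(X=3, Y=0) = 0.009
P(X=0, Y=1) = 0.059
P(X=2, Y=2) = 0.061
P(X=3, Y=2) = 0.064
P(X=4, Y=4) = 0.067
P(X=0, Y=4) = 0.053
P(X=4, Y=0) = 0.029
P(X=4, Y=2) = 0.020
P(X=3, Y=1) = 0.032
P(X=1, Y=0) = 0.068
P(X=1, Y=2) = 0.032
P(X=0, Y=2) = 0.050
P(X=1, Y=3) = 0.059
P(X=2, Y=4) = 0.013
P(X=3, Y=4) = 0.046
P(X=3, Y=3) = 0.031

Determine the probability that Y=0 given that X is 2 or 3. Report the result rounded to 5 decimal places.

0.13743

P(X=2) = 0.038 + 0.006 + 0.061 + 0.042 + 0.013 = 0.160.
P(X=3) = 0.009 + 0.032 + 0.064 + 0.031 + 0.046 = 0.182.
P(X ∈ {2, 3}) = 0.160 + 0.182 = 0.342; P(Y=0, X ∈ {2, 3}) = 0.038 + 0.009 = 0.047.
P(Y=0 | X ∈ {2, 3}) = 0.047/0.342 = 0.13743.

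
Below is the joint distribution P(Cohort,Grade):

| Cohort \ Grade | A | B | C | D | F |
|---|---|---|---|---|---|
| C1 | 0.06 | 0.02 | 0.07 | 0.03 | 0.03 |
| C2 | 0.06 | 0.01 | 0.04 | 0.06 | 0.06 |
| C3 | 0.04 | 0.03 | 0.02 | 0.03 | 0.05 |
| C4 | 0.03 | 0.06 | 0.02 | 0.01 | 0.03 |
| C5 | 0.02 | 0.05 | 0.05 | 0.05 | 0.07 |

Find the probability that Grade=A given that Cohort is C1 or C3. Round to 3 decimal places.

0.263

P(Cohort=C1) = 0.06 + 0.02 + 0.07 + 0.03 + 0.03 = 0.21.
P(Cohort=C3) = 0.04 + 0.03 + 0.02 + 0.03 + 0.05 = 0.17.
P(Cohort ∈ {C1, C3}) = 0.21 + 0.17 = 0.38; P(Grade=A, Cohort ∈ {C1, C3}) = 0.06 + 0.04 = 0.10.
P(Grade=A | Cohort ∈ {C1, C3}) = 0.10/0.38 = 0.263.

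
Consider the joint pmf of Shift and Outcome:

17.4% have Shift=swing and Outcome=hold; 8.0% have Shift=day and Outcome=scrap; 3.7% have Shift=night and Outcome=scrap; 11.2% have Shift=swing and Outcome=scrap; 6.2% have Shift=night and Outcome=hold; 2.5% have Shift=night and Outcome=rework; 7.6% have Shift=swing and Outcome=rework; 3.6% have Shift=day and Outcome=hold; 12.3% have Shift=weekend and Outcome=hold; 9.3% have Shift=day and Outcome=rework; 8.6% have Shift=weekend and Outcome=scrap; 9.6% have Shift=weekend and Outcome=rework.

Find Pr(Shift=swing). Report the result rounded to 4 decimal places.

0.3620

P(Shift=swing) = 0.076 + 0.112 + 0.174 = 0.362.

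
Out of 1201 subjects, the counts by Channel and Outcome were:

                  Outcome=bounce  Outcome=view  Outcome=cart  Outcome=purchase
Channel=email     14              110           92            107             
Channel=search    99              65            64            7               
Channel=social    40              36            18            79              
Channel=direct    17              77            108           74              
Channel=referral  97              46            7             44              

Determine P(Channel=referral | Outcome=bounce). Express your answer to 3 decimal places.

0.363

Total with Outcome=bounce: 14 + 99 + 40 + 17 + 97 = 267.
P(Channel=referral | Outcome=bounce) = 97/267 = 0.363.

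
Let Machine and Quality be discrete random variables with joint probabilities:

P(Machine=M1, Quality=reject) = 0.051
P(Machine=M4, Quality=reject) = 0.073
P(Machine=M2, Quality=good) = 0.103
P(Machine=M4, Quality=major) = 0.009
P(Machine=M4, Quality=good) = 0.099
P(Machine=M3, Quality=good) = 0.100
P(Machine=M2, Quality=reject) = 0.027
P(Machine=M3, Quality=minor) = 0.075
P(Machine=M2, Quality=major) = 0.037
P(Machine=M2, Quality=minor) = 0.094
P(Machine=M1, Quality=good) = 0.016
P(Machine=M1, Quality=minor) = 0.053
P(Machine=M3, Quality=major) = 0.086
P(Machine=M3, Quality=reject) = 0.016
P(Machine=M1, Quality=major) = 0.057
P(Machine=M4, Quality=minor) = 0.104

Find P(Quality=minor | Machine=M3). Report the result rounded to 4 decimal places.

0.2708

P(Machine=M3) = 0.100 + 0.075 + 0.086 + 0.016 = 0.277.
P(Quality=minor | Machine=M3) = 0.075/0.277 = 0.2708.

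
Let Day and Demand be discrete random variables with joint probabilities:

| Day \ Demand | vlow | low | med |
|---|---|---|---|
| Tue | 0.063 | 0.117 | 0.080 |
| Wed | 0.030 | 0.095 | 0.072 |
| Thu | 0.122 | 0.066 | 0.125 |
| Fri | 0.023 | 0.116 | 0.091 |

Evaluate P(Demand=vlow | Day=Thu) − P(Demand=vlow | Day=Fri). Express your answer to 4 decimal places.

0.2898

P(Day=Thu) = 0.122 + 0.066 + 0.125 = 0.313; P(Demand=vlow | Day=Thu) = 0.122/0.313 = 0.38978.
P(Day=Fri) = 0.023 + 0.116 + 0.091 = 0.230; P(Demand=vlow | Day=Fri) = 0.023/0.230 = 0.10000.
Difference = 0.2898.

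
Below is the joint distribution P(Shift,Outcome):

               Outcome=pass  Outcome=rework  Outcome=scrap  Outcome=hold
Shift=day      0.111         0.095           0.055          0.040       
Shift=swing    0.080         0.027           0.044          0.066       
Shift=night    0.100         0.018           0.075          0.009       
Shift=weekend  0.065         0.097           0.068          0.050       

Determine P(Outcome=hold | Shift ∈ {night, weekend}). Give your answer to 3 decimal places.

P(Shift=night) = 0.100 + 0.018 + 0.075 + 0.009 = 0.202.
P(Shift=weekend) = 0.065 + 0.097 + 0.068 + 0.050 = 0.280.
P(Shift ∈ {night, weekend}) = 0.202 + 0.280 = 0.482; P(Outcome=hold, Shift ∈ {night, weekend}) = 0.009 + 0.050 = 0.059.
P(Outcome=hold | Shift ∈ {night, weekend}) = 0.059/0.482 = 0.122.

0.122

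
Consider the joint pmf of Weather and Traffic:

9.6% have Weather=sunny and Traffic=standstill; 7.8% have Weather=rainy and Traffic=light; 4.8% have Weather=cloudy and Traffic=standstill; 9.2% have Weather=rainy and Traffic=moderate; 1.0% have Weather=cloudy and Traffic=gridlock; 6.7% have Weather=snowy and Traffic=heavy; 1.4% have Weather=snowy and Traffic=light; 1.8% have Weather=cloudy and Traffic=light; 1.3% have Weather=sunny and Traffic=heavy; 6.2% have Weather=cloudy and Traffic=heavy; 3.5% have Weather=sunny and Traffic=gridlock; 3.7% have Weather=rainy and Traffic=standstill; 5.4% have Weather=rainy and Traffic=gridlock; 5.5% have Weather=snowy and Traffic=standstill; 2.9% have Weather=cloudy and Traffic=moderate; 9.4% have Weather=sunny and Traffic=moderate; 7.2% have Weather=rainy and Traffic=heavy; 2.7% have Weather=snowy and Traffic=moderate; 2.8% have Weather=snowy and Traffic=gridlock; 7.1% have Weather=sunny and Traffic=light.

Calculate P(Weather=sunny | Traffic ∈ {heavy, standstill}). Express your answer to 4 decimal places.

0.2422

P(Traffic=heavy) = 0.013 + 0.062 + 0.072 + 0.067 = 0.214.
P(Traffic=standstill) = 0.096 + 0.048 + 0.037 + 0.055 = 0.236.
P(Traffic ∈ {heavy, standstill}) = 0.214 + 0.236 = 0.450; P(Weather=sunny, Traffic ∈ {heavy, standstill}) = 0.013 + 0.096 = 0.109.
P(Weather=sunny | Traffic ∈ {heavy, standstill}) = 0.109/0.450 = 0.2422.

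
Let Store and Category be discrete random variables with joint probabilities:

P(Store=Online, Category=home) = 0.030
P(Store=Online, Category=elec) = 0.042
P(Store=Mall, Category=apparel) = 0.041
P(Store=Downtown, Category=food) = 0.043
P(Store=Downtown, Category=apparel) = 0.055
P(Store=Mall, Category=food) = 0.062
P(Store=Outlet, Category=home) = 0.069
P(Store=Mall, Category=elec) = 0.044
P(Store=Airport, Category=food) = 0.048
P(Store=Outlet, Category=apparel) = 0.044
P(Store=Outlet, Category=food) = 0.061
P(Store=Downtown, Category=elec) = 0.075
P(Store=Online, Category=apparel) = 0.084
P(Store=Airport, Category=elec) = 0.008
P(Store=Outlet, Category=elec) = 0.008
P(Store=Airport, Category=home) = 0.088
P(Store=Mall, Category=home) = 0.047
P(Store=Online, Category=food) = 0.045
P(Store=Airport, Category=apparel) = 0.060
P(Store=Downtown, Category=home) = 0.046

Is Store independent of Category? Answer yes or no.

no

P(Store=Downtown) = 0.219 and P(Category=elec) = 0.177, so their product is 0.03876, but P(Store=Downtown, Category=elec) = 0.075. Since these differ, Store and Category are not independent.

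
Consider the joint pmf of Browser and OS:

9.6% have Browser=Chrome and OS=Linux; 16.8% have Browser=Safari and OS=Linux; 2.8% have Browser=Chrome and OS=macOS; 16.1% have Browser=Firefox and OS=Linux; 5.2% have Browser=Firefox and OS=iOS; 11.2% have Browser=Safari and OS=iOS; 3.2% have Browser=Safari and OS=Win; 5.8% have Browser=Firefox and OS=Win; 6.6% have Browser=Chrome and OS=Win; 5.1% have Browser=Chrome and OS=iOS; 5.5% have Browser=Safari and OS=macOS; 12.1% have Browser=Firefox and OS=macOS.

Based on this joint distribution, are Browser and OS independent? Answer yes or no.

no

P(Browser=Firefox) = 0.392 and P(OS=macOS) = 0.204, so their product is 0.07997, but P(Browser=Firefox, OS=macOS) = 0.121. Since these differ, Browser and OS are not independent.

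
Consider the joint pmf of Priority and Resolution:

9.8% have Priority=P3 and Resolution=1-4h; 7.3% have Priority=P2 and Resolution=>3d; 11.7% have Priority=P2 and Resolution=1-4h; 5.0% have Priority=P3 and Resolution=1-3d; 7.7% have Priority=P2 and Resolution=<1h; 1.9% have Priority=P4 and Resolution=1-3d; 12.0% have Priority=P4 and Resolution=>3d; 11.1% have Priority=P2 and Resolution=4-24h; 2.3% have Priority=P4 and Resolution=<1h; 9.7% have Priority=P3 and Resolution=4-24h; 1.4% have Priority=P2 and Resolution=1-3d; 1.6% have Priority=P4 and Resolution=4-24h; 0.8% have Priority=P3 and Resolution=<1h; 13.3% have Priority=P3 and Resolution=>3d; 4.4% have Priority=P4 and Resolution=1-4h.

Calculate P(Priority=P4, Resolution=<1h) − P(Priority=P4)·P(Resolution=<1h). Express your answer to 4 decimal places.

-0.0010

P(Priority=P4) = 0.023 + 0.044 + 0.016 + 0.019 + 0.120 = 0.222.
P(Resolution=<1h) = 0.077 + 0.008 + 0.023 = 0.108.
P(Priority=P4, Resolution=<1h) − P(Priority=P4)P(Resolution=<1h) = 0.023 − 0.222×0.108 = -0.0010.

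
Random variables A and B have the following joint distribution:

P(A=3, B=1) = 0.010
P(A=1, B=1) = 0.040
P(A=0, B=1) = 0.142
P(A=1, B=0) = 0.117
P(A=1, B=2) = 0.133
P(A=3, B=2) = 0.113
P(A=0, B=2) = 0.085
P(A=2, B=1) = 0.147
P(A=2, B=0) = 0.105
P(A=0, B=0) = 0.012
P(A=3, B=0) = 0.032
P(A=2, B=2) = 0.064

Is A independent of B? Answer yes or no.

no

P(A=0) = 0.239 and P(B=1) = 0.339, so their product is 0.08102, but P(A=0, B=1) = 0.142. Since these differ, A and B are not independent.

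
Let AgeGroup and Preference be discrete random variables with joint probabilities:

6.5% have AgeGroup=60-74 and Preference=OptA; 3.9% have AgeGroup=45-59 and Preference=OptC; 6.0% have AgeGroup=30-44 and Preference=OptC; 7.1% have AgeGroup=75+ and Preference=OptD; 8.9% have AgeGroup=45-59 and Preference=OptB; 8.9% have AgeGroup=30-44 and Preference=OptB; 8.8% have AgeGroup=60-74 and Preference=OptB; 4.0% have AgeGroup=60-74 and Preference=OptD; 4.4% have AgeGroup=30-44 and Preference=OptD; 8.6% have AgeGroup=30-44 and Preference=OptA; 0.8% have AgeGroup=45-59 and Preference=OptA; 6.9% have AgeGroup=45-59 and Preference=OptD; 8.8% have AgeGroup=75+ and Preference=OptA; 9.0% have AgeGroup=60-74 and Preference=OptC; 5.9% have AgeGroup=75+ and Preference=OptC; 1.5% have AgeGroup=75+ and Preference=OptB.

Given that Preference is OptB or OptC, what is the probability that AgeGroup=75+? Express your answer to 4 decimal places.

0.1399

P(Preference=OptB) = 0.089 + 0.089 + 0.088 + 0.015 = 0.281.
P(Preference=OptC) = 0.060 + 0.039 + 0.090 + 0.059 = 0.248.
P(Preference ∈ {OptB, OptC}) = 0.281 + 0.248 = 0.529; P(AgeGroup=75+, Preference ∈ {OptB, OptC}) = 0.015 + 0.059 = 0.074.
P(AgeGroup=75+ | Preference ∈ {OptB, OptC}) = 0.074/0.529 = 0.1399.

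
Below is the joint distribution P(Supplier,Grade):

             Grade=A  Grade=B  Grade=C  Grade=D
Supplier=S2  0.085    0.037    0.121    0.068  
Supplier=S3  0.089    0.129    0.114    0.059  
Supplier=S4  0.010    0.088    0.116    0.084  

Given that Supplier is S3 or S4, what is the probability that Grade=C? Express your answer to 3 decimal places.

0.334

P(Supplier=S3) = 0.089 + 0.129 + 0.114 + 0.059 = 0.391.
P(Supplier=S4) = 0.010 + 0.088 + 0.116 + 0.084 = 0.298.
P(Supplier ∈ {S3, S4}) = 0.391 + 0.298 = 0.689; P(Grade=C, Supplier ∈ {S3, S4}) = 0.114 + 0.116 = 0.230.
P(Grade=C | Supplier ∈ {S3, S4}) = 0.230/0.689 = 0.334.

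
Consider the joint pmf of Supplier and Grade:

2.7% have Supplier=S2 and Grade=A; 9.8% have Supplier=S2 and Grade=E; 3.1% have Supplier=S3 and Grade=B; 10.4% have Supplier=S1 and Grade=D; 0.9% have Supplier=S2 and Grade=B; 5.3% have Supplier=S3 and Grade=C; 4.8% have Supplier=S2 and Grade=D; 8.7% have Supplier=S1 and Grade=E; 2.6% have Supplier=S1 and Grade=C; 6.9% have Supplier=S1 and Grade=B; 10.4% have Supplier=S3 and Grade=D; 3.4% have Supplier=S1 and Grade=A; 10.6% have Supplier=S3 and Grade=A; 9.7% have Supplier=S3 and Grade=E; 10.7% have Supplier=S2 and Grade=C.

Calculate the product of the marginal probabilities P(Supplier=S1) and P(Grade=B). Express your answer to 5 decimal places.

P(Supplier=S1) = 0.034 + 0.069 + 0.026 + 0.104 + 0.087 = 0.320.
P(Grade=B) = 0.069 + 0.009 + 0.031 = 0.109.
Product: 0.320 × 0.109 = 0.03488.

0.03488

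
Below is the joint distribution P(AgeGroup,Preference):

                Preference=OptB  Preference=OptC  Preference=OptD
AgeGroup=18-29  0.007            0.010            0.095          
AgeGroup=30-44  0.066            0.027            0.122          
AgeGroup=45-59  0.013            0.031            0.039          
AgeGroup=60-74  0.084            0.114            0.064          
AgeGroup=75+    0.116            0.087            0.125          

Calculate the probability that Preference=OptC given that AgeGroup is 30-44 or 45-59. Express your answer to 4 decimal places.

P(AgeGroup=30-44) = 0.066 + 0.027 + 0.122 = 0.215.
P(AgeGroup=45-59) = 0.013 + 0.031 + 0.039 = 0.083.
P(AgeGroup ∈ {30-44, 45-59}) = 0.215 + 0.083 = 0.298; P(Preference=OptC, AgeGroup ∈ {30-44, 45-59}) = 0.027 + 0.031 = 0.058.
P(Preference=OptC | AgeGroup ∈ {30-44, 45-59}) = 0.058/0.298 = 0.1946.

0.1946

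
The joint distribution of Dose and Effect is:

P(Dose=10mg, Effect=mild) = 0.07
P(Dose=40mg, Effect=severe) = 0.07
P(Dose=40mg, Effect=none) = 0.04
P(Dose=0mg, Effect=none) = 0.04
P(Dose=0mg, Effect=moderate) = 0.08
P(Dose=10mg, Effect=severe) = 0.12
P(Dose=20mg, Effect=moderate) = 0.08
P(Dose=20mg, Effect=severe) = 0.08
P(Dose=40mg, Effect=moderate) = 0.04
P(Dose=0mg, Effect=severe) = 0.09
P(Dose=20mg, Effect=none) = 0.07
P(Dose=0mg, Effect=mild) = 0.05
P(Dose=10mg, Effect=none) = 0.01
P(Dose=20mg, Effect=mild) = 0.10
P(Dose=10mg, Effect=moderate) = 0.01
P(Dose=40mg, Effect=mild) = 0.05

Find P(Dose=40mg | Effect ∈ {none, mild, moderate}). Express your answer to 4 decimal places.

0.2031

P(Effect=none) = 0.04 + 0.01 + 0.07 + 0.04 = 0.16.
P(Effect=mild) = 0.05 + 0.07 + 0.10 + 0.05 = 0.27.
P(Effect=moderate) = 0.08 + 0.01 + 0.08 + 0.04 = 0.21.
P(Effect ∈ {none, mild, moderate}) = 0.16 + 0.27 + 0.21 = 0.64; P(Dose=40mg, Effect ∈ {none, mild, moderate}) = 0.04 + 0.05 + 0.04 = 0.13.
P(Dose=40mg | Effect ∈ {none, mild, moderate}) = 0.13/0.64 = 0.2031.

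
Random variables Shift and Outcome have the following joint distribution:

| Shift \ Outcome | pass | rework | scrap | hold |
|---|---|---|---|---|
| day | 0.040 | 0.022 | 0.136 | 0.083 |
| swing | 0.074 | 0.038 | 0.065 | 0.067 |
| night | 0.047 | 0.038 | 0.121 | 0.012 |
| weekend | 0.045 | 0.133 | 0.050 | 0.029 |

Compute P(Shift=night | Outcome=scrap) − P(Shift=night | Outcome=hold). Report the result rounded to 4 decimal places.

0.2624

P(Outcome=scrap) = 0.136 + 0.065 + 0.121 + 0.050 = 0.372; P(Shift=night | Outcome=scrap) = 0.121/0.372 = 0.32527.
P(Outcome=hold) = 0.083 + 0.067 + 0.012 + 0.029 = 0.191; P(Shift=night | Outcome=hold) = 0.012/0.191 = 0.06283.
Difference = 0.2624.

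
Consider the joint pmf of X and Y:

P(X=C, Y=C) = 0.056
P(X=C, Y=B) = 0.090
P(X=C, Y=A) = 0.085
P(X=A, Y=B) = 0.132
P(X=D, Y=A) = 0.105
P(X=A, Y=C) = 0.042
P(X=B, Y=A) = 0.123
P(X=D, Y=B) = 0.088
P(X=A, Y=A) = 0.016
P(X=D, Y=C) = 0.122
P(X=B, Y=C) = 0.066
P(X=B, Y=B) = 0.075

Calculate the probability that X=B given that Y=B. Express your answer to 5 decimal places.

P(Y=B) = 0.132 + 0.075 + 0.090 + 0.088 = 0.385.
P(X=B | Y=B) = 0.075/0.385 = 0.19481.

0.19481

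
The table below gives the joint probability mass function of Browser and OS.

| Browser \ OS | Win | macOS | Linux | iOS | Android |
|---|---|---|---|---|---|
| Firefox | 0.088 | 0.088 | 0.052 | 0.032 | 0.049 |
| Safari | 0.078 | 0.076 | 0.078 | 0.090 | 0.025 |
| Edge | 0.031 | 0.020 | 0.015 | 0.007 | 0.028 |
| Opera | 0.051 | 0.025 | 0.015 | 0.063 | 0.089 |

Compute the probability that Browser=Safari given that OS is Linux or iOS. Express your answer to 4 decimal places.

0.4773

P(OS=Linux) = 0.052 + 0.078 + 0.015 + 0.015 = 0.160.
P(OS=iOS) = 0.032 + 0.090 + 0.007 + 0.063 = 0.192.
P(OS ∈ {Linux, iOS}) = 0.160 + 0.192 = 0.352; P(Browser=Safari, OS ∈ {Linux, iOS}) = 0.078 + 0.090 = 0.168.
P(Browser=Safari | OS ∈ {Linux, iOS}) = 0.168/0.352 = 0.4773.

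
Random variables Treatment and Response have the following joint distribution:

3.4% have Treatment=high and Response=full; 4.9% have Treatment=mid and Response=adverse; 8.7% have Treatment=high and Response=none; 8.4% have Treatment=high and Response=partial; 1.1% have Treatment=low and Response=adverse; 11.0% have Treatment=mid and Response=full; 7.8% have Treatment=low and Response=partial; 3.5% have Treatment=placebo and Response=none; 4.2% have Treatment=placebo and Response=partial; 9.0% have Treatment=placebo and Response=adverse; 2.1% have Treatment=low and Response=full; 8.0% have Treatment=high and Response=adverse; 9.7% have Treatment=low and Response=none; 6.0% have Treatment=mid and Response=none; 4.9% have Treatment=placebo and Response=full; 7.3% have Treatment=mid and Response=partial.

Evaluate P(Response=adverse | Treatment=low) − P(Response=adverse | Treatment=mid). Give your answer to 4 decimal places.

-0.1147

P(Treatment=low) = 0.097 + 0.078 + 0.021 + 0.011 = 0.207; P(Response=adverse | Treatment=low) = 0.011/0.207 = 0.05314.
P(Treatment=mid) = 0.060 + 0.073 + 0.110 + 0.049 = 0.292; P(Response=adverse | Treatment=mid) = 0.049/0.292 = 0.16781.
Difference = -0.1147.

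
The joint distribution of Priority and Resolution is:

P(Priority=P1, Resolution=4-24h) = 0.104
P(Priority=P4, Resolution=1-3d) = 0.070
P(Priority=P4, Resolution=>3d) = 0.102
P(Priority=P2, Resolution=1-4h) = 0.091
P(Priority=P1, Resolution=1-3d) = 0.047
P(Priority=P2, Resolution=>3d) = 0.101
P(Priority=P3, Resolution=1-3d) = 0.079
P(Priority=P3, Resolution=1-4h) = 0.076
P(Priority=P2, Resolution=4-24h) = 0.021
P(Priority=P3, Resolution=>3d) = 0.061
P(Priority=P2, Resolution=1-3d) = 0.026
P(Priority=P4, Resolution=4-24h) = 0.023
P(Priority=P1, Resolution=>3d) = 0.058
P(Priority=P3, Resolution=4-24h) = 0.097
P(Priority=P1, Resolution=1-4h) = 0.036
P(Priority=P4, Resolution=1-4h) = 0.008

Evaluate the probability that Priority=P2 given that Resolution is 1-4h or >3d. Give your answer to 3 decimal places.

0.360

P(Resolution=1-4h) = 0.036 + 0.091 + 0.076 + 0.008 = 0.211.
P(Resolution=>3d) = 0.058 + 0.101 + 0.061 + 0.102 = 0.322.
P(Resolution ∈ {1-4h, >3d}) = 0.211 + 0.322 = 0.533; P(Priority=P2, Resolution ∈ {1-4h, >3d}) = 0.091 + 0.101 = 0.192.
P(Priority=P2 | Resolution ∈ {1-4h, >3d}) = 0.192/0.533 = 0.360.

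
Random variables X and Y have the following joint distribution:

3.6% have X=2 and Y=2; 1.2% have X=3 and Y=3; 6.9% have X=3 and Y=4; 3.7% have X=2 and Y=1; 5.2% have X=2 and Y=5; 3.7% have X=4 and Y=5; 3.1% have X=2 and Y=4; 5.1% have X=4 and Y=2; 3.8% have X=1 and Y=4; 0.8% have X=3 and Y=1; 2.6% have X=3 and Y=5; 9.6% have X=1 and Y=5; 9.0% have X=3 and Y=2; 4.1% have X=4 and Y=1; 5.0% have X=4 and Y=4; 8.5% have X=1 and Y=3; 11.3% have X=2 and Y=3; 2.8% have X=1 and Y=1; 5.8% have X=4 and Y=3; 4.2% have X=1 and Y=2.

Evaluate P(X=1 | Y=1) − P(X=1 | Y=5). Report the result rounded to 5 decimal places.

-0.20936

P(Y=1) = 0.028 + 0.037 + 0.008 + 0.041 = 0.114; P(X=1 | Y=1) = 0.028/0.114 = 0.245614.
P(Y=5) = 0.096 + 0.052 + 0.026 + 0.037 = 0.211; P(X=1 | Y=5) = 0.096/0.211 = 0.454976.
Difference = -0.20936.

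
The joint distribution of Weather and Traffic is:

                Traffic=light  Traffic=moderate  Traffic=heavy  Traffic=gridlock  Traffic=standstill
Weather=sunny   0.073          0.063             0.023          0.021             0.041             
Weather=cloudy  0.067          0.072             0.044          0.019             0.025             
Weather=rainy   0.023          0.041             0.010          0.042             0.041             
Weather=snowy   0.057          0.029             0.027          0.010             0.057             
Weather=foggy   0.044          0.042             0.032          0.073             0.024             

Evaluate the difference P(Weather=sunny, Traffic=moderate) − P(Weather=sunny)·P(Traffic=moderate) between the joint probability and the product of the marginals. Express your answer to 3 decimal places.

P(Weather=sunny) = 0.073 + 0.063 + 0.023 + 0.021 + 0.041 = 0.221.
P(Traffic=moderate) = 0.063 + 0.072 + 0.041 + 0.029 + 0.042 = 0.247.
P(Weather=sunny, Traffic=moderate) − P(Weather=sunny)P(Traffic=moderate) = 0.063 − 0.221×0.247 = 0.008.

0.008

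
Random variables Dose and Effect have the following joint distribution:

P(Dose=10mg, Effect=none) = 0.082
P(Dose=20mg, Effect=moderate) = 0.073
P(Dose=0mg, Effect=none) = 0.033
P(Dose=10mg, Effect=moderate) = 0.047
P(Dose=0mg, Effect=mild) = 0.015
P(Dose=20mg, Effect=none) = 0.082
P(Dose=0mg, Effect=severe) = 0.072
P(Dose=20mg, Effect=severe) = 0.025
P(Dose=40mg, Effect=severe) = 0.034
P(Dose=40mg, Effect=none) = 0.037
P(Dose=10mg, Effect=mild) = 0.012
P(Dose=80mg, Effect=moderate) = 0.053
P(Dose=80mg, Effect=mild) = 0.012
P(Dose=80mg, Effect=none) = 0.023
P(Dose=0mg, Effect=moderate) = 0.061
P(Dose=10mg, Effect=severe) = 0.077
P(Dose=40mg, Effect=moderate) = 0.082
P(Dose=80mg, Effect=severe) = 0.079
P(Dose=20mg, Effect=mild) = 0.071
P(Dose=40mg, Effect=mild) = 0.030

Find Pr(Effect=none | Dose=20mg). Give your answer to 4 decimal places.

P(Dose=20mg) = 0.082 + 0.071 + 0.073 + 0.025 = 0.251.
P(Effect=none | Dose=20mg) = 0.082/0.251 = 0.3267.

0.3267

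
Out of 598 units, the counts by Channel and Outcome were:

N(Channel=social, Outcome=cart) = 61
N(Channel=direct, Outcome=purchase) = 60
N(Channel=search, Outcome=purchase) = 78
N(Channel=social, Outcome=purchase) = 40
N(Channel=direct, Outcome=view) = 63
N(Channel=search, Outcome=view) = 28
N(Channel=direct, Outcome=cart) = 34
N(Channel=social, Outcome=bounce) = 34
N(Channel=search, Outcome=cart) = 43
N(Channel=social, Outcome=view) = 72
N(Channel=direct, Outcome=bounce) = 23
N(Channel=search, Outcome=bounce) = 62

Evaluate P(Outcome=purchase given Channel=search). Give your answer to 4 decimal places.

Total with Channel=search: 62 + 28 + 43 + 78 = 211.
P(Outcome=purchase | Channel=search) = 78/211 = 0.3697.

0.3697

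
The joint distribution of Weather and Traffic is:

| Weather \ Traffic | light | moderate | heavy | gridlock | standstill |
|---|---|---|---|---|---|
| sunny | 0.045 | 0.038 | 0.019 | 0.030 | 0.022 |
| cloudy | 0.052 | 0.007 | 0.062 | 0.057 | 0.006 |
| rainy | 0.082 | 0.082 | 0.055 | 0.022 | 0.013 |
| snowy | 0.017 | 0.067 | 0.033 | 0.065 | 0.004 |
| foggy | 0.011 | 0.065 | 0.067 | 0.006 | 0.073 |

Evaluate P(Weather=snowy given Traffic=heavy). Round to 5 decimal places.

0.13983

P(Traffic=heavy) = 0.019 + 0.062 + 0.055 + 0.033 + 0.067 = 0.236.
P(Weather=snowy | Traffic=heavy) = 0.033/0.236 = 0.13983.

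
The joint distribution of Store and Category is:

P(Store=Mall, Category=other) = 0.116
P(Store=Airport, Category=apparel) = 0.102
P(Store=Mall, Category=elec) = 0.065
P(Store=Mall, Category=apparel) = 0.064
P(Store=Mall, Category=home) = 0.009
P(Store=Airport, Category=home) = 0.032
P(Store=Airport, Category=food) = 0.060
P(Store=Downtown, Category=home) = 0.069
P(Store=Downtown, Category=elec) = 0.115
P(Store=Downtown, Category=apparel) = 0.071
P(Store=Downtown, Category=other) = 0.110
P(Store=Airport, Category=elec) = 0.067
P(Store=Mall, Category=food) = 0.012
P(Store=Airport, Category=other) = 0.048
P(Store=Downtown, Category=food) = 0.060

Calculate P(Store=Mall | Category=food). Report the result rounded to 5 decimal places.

0.09091

P(Category=food) = 0.060 + 0.012 + 0.060 = 0.132.
P(Store=Mall | Category=food) = 0.012/0.132 = 0.09091.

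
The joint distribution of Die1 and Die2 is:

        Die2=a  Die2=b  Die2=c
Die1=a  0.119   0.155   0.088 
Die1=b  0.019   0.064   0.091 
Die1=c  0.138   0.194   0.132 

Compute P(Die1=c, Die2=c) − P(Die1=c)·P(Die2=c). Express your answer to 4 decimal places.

P(Die1=c) = 0.138 + 0.194 + 0.132 = 0.464.
P(Die2=c) = 0.088 + 0.091 + 0.132 = 0.311.
P(Die1=c, Die2=c) − P(Die1=c)P(Die2=c) = 0.132 − 0.464×0.311 = -0.0123.

-0.0123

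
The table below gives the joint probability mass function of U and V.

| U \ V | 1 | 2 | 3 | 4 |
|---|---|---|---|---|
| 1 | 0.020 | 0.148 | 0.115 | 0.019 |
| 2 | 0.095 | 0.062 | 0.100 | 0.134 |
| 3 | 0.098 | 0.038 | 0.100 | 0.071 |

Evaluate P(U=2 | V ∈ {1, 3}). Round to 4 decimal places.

0.3693

P(V=1) = 0.020 + 0.095 + 0.098 = 0.213.
P(V=3) = 0.115 + 0.100 + 0.100 = 0.315.
P(V ∈ {1, 3}) = 0.213 + 0.315 = 0.528; P(U=2, V ∈ {1, 3}) = 0.095 + 0.100 = 0.195.
P(U=2 | V ∈ {1, 3}) = 0.195/0.528 = 0.3693.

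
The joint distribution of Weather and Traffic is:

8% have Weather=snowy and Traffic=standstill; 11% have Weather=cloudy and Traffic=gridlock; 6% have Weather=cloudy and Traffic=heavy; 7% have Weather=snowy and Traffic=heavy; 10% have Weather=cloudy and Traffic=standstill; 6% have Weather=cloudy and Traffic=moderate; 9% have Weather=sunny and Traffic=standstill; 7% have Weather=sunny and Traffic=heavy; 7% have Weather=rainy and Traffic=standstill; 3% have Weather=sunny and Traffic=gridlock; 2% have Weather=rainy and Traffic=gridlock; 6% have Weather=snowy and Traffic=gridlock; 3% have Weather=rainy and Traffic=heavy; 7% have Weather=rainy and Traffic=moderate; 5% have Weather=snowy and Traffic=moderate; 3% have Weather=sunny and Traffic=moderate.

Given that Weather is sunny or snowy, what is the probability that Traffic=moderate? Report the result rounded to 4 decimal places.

P(Weather=sunny) = 0.03 + 0.07 + 0.03 + 0.09 = 0.22.
P(Weather=snowy) = 0.05 + 0.07 + 0.06 + 0.08 = 0.26.
P(Weather ∈ {sunny, snowy}) = 0.22 + 0.26 = 0.48; P(Traffic=moderate, Weather ∈ {sunny, snowy}) = 0.03 + 0.05 = 0.08.
P(Traffic=moderate | Weather ∈ {sunny, snowy}) = 0.08/0.48 = 0.1667.

0.1667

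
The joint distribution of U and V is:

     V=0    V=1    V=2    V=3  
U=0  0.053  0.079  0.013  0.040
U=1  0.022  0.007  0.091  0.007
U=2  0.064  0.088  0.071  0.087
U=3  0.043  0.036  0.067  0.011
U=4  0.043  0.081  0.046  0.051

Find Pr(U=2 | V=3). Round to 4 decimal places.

0.4439

P(V=3) = 0.040 + 0.007 + 0.087 + 0.011 + 0.051 = 0.196.
P(U=2 | V=3) = 0.087/0.196 = 0.4439.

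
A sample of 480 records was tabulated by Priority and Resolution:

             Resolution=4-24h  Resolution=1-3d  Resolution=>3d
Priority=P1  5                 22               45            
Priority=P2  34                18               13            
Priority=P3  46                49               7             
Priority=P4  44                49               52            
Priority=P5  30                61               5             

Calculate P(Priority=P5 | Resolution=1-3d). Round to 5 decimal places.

Total with Resolution=1-3d: 22 + 18 + 49 + 49 + 61 = 199.
P(Priority=P5 | Resolution=1-3d) = 61/199 = 0.30653.

0.30653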